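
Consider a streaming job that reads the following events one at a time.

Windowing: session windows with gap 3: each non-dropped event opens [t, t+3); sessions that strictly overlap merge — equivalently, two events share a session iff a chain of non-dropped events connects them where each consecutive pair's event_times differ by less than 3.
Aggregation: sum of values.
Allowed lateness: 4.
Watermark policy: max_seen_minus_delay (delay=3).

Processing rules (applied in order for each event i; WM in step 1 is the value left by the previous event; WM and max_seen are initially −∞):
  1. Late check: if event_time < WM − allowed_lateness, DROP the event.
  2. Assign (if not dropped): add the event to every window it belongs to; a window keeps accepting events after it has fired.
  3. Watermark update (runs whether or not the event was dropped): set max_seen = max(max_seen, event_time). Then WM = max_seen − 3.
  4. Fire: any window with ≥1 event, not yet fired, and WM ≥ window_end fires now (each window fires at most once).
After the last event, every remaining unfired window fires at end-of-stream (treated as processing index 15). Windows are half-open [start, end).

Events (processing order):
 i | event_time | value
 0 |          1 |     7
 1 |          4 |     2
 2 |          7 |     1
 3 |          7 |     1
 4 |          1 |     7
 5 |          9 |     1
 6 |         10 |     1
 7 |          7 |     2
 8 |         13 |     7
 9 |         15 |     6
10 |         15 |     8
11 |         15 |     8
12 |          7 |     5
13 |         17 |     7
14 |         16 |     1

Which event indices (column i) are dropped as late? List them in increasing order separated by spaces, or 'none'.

12

i=0 t=1 v=7: → [1,4); WM=-2
i=1 t=4 v=2: → [4,7); WM=1
i=2 t=7 v=1: → [7,10); WM=4
i=3 t=7 v=1: → [7,10); WM=4
i=4 t=1 v=7: → [1,4); WM=4
i=5 t=9 v=1: → [7,12); WM=6
i=6 t=10 v=1: → [7,13); WM=7
i=7 t=7 v=2: → [7,13); WM=7
i=8 t=13 v=7: → [13,16); WM=10
i=9 t=15 v=6: → [13,18); WM=12
i=10 t=15 v=8: → [13,18); WM=12
i=11 t=15 v=8: → [13,18); WM=12
i=12 t=7 v=5: DROP (t<12-4); WM=12
i=13 t=17 v=7: → [13,20); WM=14
i=14 t=16 v=1: → [13,20); WM=14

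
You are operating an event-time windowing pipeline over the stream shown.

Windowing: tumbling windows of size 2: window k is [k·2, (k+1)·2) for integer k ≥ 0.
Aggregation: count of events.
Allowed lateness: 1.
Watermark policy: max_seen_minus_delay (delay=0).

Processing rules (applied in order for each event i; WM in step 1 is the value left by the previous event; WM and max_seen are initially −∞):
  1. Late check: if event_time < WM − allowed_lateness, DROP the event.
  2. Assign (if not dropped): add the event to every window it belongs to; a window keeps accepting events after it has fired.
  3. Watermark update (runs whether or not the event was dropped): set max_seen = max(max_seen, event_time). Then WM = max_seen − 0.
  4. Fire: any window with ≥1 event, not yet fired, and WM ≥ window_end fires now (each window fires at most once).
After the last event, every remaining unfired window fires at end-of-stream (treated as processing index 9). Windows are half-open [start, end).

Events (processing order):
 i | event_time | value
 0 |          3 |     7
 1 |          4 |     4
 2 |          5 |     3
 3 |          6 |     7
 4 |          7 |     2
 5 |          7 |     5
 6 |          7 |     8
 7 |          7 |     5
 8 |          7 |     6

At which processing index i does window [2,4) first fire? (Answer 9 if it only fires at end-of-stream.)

i=0 t=3 v=7: → [2,4); WM=3
i=1 t=4 v=4: → [4,6); WM=4; [2,4) fires=1
i=2 t=5 v=3: → [4,6); WM=5
i=3 t=6 v=7: → [6,8); WM=6; [4,6) fires=2
i=4 t=7 v=2: → [6,8); WM=7
i=5 t=7 v=5: → [6,8); WM=7
i=6 t=7 v=8: → [6,8); WM=7
i=7 t=7 v=5: → [6,8); WM=7
i=8 t=7 v=6: → [6,8); WM=7

1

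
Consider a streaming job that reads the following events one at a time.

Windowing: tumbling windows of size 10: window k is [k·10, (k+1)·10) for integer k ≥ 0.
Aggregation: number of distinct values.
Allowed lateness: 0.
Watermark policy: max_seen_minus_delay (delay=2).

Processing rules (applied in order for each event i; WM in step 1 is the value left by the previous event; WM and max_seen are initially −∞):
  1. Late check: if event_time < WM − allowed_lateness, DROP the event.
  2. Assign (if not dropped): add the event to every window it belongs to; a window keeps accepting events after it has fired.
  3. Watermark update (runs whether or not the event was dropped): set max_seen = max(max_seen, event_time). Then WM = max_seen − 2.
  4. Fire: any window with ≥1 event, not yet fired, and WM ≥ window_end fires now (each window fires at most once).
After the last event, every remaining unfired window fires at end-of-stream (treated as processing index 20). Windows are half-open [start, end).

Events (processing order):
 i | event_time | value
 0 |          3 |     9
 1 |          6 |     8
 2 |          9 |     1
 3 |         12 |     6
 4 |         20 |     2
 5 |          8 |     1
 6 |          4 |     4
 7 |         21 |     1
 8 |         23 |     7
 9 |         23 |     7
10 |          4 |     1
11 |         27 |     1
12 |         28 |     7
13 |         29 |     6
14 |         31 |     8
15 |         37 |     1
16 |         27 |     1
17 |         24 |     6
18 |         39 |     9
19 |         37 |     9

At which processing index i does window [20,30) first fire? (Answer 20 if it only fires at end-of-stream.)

i=0 t=3 v=9: → [0,10); WM=1
i=1 t=6 v=8: → [0,10); WM=4
i=2 t=9 v=1: → [0,10); WM=7
i=3 t=12 v=6: → [10,20); WM=10; [0,10) fires=3
i=4 t=20 v=2: → [20,30); WM=18
i=5 t=8 v=1: DROP (t<18-0); WM=18
i=6 t=4 v=4: DROP (t<18-0); WM=18
i=7 t=21 v=1: → [20,30); WM=19
i=8 t=23 v=7: → [20,30); WM=21; [10,20) fires=1
i=9 t=23 v=7: → [20,30); WM=21
i=10 t=4 v=1: DROP (t<21-0); WM=21
i=11 t=27 v=1: → [20,30); WM=25
i=12 t=28 v=7: → [20,30); WM=26
i=13 t=29 v=6: → [20,30); WM=27
i=14 t=31 v=8: → [30,40); WM=29
i=15 t=37 v=1: → [30,40); WM=35; [20,30) fires=4
i=16 t=27 v=1: DROP (t<35-0); WM=35
i=17 t=24 v=6: DROP (t<35-0); WM=35
i=18 t=39 v=9: → [30,40); WM=37
i=19 t=37 v=9: → [30,40); WM=37

15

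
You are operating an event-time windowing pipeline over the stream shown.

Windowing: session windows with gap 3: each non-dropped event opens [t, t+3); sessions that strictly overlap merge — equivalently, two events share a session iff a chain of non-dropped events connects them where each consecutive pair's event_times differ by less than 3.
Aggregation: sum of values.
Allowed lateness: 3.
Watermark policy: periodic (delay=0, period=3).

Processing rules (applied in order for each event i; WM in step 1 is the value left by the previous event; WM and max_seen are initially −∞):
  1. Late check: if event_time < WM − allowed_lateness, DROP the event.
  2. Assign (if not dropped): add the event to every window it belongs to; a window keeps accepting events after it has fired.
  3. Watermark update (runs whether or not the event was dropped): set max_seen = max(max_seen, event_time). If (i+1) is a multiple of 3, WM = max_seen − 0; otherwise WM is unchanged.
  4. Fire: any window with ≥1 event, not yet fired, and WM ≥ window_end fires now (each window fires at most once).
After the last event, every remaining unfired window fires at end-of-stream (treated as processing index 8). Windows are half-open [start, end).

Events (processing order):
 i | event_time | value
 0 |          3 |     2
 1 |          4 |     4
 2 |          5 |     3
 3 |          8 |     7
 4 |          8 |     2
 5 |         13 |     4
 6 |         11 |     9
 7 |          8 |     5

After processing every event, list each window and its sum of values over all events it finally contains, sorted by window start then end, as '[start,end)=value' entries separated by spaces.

i=0 t=3 v=2: → [3,6); WM=−∞
i=1 t=4 v=4: → [3,7); WM=−∞
i=2 t=5 v=3: → [3,8); WM=5
i=3 t=8 v=7: → [8,11); WM=5
i=4 t=8 v=2: → [8,11); WM=5
i=5 t=13 v=4: → [13,16); WM=13
i=6 t=11 v=9: → [11,16); WM=13
i=7 t=8 v=5: DROP (t<13-3); WM=13

[3,8)=9 [8,11)=9 [11,16)=13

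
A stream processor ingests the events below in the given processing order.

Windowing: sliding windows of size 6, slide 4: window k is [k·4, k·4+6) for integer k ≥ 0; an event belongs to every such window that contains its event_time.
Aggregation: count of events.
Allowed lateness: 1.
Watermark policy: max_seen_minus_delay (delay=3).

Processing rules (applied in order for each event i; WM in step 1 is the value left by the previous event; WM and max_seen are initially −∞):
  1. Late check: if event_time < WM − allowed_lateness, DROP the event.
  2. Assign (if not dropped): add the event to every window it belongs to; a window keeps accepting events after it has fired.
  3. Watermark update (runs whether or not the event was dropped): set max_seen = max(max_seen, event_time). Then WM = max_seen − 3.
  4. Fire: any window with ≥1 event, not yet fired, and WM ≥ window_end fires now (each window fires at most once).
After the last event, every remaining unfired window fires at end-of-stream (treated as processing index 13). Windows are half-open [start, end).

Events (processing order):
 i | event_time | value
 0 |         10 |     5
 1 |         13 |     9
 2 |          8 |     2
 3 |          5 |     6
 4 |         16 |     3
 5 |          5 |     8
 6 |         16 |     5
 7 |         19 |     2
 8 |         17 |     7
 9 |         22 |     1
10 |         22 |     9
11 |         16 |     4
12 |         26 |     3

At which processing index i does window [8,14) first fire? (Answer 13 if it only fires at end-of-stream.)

7

i=0 t=10 v=5: → [8,14); WM=7
i=1 t=13 v=9: → [12,18),[8,14); WM=10
i=2 t=8 v=2: DROP (t<10-1); WM=10
i=3 t=5 v=6: DROP (t<10-1); WM=10
i=4 t=16 v=3: → [16,22),[12,18); WM=13
i=5 t=5 v=8: DROP (t<13-1); WM=13
i=6 t=16 v=5: → [16,22),[12,18); WM=13
i=7 t=19 v=2: → [16,22); WM=16; [8,14) fires=2
i=8 t=17 v=7: → [16,22),[12,18); WM=16
i=9 t=22 v=1: → [20,26); WM=19; [12,18) fires=4
i=10 t=22 v=9: → [20,26); WM=19
i=11 t=16 v=4: DROP (t<19-1); WM=19
i=12 t=26 v=3: → [24,30); WM=23; [16,22) fires=4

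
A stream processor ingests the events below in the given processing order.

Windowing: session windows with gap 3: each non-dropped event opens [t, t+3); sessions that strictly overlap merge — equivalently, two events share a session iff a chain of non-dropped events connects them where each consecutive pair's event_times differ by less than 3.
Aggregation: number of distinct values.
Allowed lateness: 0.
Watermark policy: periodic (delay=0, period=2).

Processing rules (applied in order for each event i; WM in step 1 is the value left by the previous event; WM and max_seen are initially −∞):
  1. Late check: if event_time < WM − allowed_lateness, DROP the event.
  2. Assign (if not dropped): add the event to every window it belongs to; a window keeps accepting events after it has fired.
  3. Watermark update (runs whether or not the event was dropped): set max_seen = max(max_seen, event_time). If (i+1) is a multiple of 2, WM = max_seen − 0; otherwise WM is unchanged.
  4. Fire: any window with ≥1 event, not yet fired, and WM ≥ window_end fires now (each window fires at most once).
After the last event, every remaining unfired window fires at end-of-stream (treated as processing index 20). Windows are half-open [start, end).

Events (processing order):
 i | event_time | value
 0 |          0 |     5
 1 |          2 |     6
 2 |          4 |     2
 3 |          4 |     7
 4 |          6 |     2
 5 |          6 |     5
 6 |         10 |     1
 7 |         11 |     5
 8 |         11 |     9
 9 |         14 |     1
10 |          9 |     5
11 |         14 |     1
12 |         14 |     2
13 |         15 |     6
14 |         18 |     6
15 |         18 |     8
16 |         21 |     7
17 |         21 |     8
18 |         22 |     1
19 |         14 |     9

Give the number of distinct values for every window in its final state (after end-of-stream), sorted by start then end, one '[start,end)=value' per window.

i=0 t=0 v=5: → [0,3); WM=−∞
i=1 t=2 v=6: → [0,5); WM=2
i=2 t=4 v=2: → [0,7); WM=2
i=3 t=4 v=7: → [0,7); WM=4
i=4 t=6 v=2: → [0,9); WM=4
i=5 t=6 v=5: → [0,9); WM=6
i=6 t=10 v=1: → [10,13); WM=6
i=7 t=11 v=5: → [10,14); WM=11
i=8 t=11 v=9: → [10,14); WM=11
i=9 t=14 v=1: → [14,17); WM=14
i=10 t=9 v=5: DROP (t<14-0); WM=14
i=11 t=14 v=1: → [14,17); WM=14
i=12 t=14 v=2: → [14,17); WM=14
i=13 t=15 v=6: → [14,18); WM=15
i=14 t=18 v=6: → [18,21); WM=15
i=15 t=18 v=8: → [18,21); WM=18
i=16 t=21 v=7: → [21,24); WM=18
i=17 t=21 v=8: → [21,24); WM=21
i=18 t=22 v=1: → [21,25); WM=21
i=19 t=14 v=9: DROP (t<21-0); WM=22

[0,9)=4 [10,14)=3 [14,18)=3 [18,21)=2 [21,25)=3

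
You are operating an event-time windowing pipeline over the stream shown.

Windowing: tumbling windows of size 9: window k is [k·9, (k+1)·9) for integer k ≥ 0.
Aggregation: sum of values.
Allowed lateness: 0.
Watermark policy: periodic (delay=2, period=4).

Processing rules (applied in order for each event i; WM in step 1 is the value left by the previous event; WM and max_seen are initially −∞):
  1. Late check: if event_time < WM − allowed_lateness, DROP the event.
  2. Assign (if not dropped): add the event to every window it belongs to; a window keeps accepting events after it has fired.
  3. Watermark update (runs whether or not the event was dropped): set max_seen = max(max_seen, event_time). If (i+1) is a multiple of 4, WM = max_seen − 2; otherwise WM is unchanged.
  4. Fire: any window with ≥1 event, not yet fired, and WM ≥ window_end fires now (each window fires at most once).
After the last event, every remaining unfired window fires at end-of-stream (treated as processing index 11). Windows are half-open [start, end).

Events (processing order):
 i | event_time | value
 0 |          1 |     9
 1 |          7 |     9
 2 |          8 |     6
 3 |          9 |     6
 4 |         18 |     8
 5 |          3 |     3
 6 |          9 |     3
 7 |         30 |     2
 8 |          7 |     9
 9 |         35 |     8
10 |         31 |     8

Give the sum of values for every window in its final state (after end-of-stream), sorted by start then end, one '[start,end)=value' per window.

i=0 t=1 v=9: → [0,9); WM=−∞
i=1 t=7 v=9: → [0,9); WM=−∞
i=2 t=8 v=6: → [0,9); WM=−∞
i=3 t=9 v=6: → [9,18); WM=7
i=4 t=18 v=8: → [18,27); WM=7
i=5 t=3 v=3: DROP (t<7-0); WM=7
i=6 t=9 v=3: → [9,18); WM=7
i=7 t=30 v=2: → [27,36); WM=28; [0,9) fires=24 [9,18) fires=9 [18,27) fires=8
i=8 t=7 v=9: DROP (t<28-0); WM=28
i=9 t=35 v=8: → [27,36); WM=28
i=10 t=31 v=8: → [27,36); WM=28

[0,9)=24 [9,18)=9 [18,27)=8 [27,36)=18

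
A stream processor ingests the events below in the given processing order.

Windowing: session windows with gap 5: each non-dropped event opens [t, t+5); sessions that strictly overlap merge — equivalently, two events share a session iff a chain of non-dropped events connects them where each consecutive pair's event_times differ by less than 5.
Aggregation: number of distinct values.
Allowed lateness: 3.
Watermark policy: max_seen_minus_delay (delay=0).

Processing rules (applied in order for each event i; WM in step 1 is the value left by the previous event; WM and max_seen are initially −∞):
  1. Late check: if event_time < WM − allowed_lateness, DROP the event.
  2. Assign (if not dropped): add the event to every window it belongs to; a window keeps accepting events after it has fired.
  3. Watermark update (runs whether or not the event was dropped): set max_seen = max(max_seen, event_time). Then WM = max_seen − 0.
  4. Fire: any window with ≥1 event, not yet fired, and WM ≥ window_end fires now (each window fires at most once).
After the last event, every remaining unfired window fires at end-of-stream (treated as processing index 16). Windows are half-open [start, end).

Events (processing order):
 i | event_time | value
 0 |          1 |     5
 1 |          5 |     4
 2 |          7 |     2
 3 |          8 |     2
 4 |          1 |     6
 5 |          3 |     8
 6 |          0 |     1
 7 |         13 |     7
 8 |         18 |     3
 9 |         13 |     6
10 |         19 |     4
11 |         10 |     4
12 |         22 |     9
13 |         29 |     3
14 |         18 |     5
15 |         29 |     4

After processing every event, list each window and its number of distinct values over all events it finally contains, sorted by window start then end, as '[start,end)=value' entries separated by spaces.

[1,13)=3 [13,18)=1 [18,27)=3 [29,34)=2

i=0 t=1 v=5: → [1,6); WM=1
i=1 t=5 v=4: → [1,10); WM=5
i=2 t=7 v=2: → [1,12); WM=7
i=3 t=8 v=2: → [1,13); WM=8
i=4 t=1 v=6: DROP (t<8-3); WM=8
i=5 t=3 v=8: DROP (t<8-3); WM=8
i=6 t=0 v=1: DROP (t<8-3); WM=8
i=7 t=13 v=7: → [13,18); WM=13
i=8 t=18 v=3: → [18,23); WM=18
i=9 t=13 v=6: DROP (t<18-3); WM=18
i=10 t=19 v=4: → [18,24); WM=19
i=11 t=10 v=4: DROP (t<19-3); WM=19
i=12 t=22 v=9: → [18,27); WM=22
i=13 t=29 v=3: → [29,34); WM=29
i=14 t=18 v=5: DROP (t<29-3); WM=29
i=15 t=29 v=4: → [29,34); WM=29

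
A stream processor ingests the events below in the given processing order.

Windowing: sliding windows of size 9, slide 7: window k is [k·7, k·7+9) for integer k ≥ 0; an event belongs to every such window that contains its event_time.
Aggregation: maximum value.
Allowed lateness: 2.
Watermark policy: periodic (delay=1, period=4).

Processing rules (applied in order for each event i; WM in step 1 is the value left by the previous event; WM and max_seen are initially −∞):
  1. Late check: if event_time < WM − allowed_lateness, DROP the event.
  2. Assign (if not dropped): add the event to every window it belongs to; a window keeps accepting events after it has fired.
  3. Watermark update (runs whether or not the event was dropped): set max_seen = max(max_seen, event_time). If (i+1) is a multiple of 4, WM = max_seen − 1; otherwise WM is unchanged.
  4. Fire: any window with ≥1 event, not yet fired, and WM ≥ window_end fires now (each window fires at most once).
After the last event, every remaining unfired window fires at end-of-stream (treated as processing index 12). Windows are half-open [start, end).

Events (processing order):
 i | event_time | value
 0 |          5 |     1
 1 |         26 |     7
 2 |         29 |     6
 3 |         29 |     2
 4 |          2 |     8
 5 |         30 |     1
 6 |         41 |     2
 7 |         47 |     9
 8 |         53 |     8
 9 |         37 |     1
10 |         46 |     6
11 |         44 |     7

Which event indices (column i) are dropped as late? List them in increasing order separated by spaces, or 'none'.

4 9

i=0 t=5 v=1: → [0,9); WM=−∞
i=1 t=26 v=7: → [21,30); WM=−∞
i=2 t=29 v=6: → [28,37),[21,30); WM=−∞
i=3 t=29 v=2: → [28,37),[21,30); WM=28; [0,9) fires=1
i=4 t=2 v=8: DROP (t<28-2); WM=28
i=5 t=30 v=1: → [28,37); WM=28
i=6 t=41 v=2: → [35,44); WM=28
i=7 t=47 v=9: → [42,51); WM=46; [21,30) fires=7 [28,37) fires=6 [35,44) fires=2
i=8 t=53 v=8: → [49,58); WM=46
i=9 t=37 v=1: DROP (t<46-2); WM=46
i=10 t=46 v=6: → [42,51); WM=46
i=11 t=44 v=7: → [42,51); WM=52; [42,51) fires=9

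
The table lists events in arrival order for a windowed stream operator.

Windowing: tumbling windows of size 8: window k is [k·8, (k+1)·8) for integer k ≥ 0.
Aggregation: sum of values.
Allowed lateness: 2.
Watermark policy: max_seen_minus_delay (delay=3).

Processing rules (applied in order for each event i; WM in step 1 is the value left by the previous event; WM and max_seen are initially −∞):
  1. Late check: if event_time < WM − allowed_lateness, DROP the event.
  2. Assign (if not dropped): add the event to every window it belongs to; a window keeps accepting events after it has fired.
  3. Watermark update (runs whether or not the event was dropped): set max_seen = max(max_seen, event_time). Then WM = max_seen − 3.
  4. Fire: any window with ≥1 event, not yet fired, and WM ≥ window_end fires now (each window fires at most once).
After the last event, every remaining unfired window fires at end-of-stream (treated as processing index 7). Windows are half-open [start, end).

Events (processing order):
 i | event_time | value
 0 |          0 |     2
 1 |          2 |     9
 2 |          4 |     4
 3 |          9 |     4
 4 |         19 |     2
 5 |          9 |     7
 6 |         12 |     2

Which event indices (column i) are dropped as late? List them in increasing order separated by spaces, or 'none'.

i=0 t=0 v=2: → [0,8); WM=-3
i=1 t=2 v=9: → [0,8); WM=-1
i=2 t=4 v=4: → [0,8); WM=1
i=3 t=9 v=4: → [8,16); WM=6
i=4 t=19 v=2: → [16,24); WM=16; [0,8) fires=15 [8,16) fires=4
i=5 t=9 v=7: DROP (t<16-2); WM=16
i=6 t=12 v=2: DROP (t<16-2); WM=16

5 6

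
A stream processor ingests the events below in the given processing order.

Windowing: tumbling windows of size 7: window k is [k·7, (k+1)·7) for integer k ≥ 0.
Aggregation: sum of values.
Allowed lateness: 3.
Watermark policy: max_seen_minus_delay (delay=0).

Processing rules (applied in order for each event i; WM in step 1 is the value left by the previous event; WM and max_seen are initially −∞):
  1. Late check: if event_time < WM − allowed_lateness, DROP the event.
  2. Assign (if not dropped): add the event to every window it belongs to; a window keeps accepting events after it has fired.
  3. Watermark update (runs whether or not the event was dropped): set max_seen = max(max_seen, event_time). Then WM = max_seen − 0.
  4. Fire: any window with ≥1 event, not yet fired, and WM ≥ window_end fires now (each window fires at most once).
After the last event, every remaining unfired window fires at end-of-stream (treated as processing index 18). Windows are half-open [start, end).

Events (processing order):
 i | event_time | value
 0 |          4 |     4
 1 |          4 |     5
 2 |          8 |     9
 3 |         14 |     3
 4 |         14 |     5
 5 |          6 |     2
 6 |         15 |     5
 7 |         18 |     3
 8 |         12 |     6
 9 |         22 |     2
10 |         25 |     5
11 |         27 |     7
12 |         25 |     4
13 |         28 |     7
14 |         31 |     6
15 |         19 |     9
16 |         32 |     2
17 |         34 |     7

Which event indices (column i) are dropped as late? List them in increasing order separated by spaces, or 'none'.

i=0 t=4 v=4: → [0,7); WM=4
i=1 t=4 v=5: → [0,7); WM=4
i=2 t=8 v=9: → [7,14); WM=8; [0,7) fires=9
i=3 t=14 v=3: → [14,21); WM=14; [7,14) fires=9
i=4 t=14 v=5: → [14,21); WM=14
i=5 t=6 v=2: DROP (t<14-3); WM=14
i=6 t=15 v=5: → [14,21); WM=15
i=7 t=18 v=3: → [14,21); WM=18
i=8 t=12 v=6: DROP (t<18-3); WM=18
i=9 t=22 v=2: → [21,28); WM=22; [14,21) fires=16
i=10 t=25 v=5: → [21,28); WM=25
i=11 t=27 v=7: → [21,28); WM=27
i=12 t=25 v=4: → [21,28); WM=27
i=13 t=28 v=7: → [28,35); WM=28; [21,28) fires=18
i=14 t=31 v=6: → [28,35); WM=31
i=15 t=19 v=9: DROP (t<31-3); WM=31
i=16 t=32 v=2: → [28,35); WM=32
i=17 t=34 v=7: → [28,35); WM=34

5 8 15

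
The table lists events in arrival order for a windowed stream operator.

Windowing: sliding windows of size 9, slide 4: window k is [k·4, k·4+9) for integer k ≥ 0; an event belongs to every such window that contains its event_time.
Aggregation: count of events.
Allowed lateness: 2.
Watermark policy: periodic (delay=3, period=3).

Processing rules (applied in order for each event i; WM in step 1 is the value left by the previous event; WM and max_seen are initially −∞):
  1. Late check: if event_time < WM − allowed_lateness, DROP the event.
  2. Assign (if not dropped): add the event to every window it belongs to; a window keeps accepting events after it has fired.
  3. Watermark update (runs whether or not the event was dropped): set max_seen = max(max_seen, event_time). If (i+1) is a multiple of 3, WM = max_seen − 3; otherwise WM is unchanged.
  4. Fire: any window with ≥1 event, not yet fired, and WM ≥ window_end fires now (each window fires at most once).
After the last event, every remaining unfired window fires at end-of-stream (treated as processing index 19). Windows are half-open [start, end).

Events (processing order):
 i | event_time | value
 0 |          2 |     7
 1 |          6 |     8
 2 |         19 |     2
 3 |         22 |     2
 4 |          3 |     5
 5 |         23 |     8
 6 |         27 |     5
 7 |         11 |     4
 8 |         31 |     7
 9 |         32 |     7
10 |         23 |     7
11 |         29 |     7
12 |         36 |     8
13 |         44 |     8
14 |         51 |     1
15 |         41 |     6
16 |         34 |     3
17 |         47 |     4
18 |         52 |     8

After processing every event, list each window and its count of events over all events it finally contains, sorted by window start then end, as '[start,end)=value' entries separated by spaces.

i=0 t=2 v=7: → [0,9); WM=−∞
i=1 t=6 v=8: → [4,13),[0,9); WM=−∞
i=2 t=19 v=2: → [16,25),[12,21); WM=16; [0,9) fires=2 [4,13) fires=1
i=3 t=22 v=2: → [20,29),[16,25); WM=16
i=4 t=3 v=5: DROP (t<16-2); WM=16
i=5 t=23 v=8: → [20,29),[16,25); WM=20
i=6 t=27 v=5: → [24,33),[20,29); WM=20
i=7 t=11 v=4: DROP (t<20-2); WM=20
i=8 t=31 v=7: → [28,37),[24,33); WM=28; [12,21) fires=1 [16,25) fires=3
i=9 t=32 v=7: → [32,41),[28,37),[24,33); WM=28
i=10 t=23 v=7: DROP (t<28-2); WM=28
i=11 t=29 v=7: → [28,37),[24,33); WM=29; [20,29) fires=3
i=12 t=36 v=8: → [36,45),[32,41),[28,37); WM=29
i=13 t=44 v=8: → [44,53),[40,49),[36,45); WM=29
i=14 t=51 v=1: → [48,57),[44,53); WM=48; [24,33) fires=4 [28,37) fires=4 [32,41) fires=2 [36,45) fires=2
i=15 t=41 v=6: DROP (t<48-2); WM=48
i=16 t=34 v=3: DROP (t<48-2); WM=48
i=17 t=47 v=4: → [44,53),[40,49); WM=48
i=18 t=52 v=8: → [52,61),[48,57),[44,53); WM=48

[0,9)=2 [4,13)=1 [12,21)=1 [16,25)=3 [20,29)=3 [24,33)=4 [28,37)=4 [32,41)=2 [36,45)=2 [40,49)=2 [44,53)=4 [48,57)=2 [52,61)=1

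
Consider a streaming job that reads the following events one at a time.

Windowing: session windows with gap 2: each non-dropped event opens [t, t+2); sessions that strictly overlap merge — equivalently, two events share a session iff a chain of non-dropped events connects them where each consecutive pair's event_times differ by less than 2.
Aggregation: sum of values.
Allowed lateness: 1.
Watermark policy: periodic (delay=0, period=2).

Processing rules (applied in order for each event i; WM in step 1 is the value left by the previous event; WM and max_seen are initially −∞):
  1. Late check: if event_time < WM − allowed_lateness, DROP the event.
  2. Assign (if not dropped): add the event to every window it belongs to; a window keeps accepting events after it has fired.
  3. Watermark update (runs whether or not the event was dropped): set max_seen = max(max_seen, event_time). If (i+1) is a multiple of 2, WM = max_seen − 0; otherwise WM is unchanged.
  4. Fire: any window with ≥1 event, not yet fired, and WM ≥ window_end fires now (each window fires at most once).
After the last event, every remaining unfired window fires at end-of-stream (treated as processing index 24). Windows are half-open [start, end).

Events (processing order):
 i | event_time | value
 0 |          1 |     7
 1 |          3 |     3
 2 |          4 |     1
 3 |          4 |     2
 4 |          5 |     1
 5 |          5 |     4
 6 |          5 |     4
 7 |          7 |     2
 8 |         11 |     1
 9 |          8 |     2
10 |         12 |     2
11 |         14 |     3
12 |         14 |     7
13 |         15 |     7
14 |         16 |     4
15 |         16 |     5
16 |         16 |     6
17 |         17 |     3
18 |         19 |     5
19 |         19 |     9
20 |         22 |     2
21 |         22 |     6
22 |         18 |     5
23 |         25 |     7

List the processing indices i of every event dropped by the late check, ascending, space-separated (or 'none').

22

i=0 t=1 v=7: → [1,3); WM=−∞
i=1 t=3 v=3: → [3,5); WM=3
i=2 t=4 v=1: → [3,6); WM=3
i=3 t=4 v=2: → [3,6); WM=4
i=4 t=5 v=1: → [3,7); WM=4
i=5 t=5 v=4: → [3,7); WM=5
i=6 t=5 v=4: → [3,7); WM=5
i=7 t=7 v=2: → [7,9); WM=7
i=8 t=11 v=1: → [11,13); WM=7
i=9 t=8 v=2: → [7,10); WM=11
i=10 t=12 v=2: → [11,14); WM=11
i=11 t=14 v=3: → [14,16); WM=14
i=12 t=14 v=7: → [14,16); WM=14
i=13 t=15 v=7: → [14,17); WM=15
i=14 t=16 v=4: → [14,18); WM=15
i=15 t=16 v=5: → [14,18); WM=16
i=16 t=16 v=6: → [14,18); WM=16
i=17 t=17 v=3: → [14,19); WM=17
i=18 t=19 v=5: → [19,21); WM=17
i=19 t=19 v=9: → [19,21); WM=19
i=20 t=22 v=2: → [22,24); WM=19
i=21 t=22 v=6: → [22,24); WM=22
i=22 t=18 v=5: DROP (t<22-1); WM=22
i=23 t=25 v=7: → [25,27); WM=25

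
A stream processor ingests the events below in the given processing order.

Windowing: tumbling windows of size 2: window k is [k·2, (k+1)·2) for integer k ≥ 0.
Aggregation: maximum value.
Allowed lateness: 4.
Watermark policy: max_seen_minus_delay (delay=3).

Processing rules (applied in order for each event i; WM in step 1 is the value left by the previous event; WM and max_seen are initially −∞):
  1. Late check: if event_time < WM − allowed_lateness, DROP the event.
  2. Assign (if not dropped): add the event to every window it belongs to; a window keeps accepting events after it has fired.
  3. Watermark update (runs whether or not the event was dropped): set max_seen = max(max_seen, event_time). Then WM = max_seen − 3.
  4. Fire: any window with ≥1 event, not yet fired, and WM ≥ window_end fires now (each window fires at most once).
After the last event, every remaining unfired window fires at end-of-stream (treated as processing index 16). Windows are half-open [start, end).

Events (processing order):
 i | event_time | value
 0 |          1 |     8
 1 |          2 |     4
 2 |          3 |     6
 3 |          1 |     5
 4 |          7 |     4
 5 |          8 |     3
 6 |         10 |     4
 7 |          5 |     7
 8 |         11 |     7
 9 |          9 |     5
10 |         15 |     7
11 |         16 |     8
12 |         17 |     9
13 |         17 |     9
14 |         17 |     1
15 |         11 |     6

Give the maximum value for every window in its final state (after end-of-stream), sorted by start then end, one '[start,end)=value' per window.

i=0 t=1 v=8: → [0,2); WM=-2
i=1 t=2 v=4: → [2,4); WM=-1
i=2 t=3 v=6: → [2,4); WM=0
i=3 t=1 v=5: → [0,2); WM=0
i=4 t=7 v=4: → [6,8); WM=4; [0,2) fires=8 [2,4) fires=6
i=5 t=8 v=3: → [8,10); WM=5
i=6 t=10 v=4: → [10,12); WM=7
i=7 t=5 v=7: → [4,6); WM=7; [4,6) fires=7
i=8 t=11 v=7: → [10,12); WM=8; [6,8) fires=4
i=9 t=9 v=5: → [8,10); WM=8
i=10 t=15 v=7: → [14,16); WM=12; [8,10) fires=5 [10,12) fires=7
i=11 t=16 v=8: → [16,18); WM=13
i=12 t=17 v=9: → [16,18); WM=14
i=13 t=17 v=9: → [16,18); WM=14
i=14 t=17 v=1: → [16,18); WM=14
i=15 t=11 v=6: → [10,12); WM=14

[0,2)=8 [2,4)=6 [4,6)=7 [6,8)=4 [8,10)=5 [10,12)=7 [14,16)=7 [16,18)=9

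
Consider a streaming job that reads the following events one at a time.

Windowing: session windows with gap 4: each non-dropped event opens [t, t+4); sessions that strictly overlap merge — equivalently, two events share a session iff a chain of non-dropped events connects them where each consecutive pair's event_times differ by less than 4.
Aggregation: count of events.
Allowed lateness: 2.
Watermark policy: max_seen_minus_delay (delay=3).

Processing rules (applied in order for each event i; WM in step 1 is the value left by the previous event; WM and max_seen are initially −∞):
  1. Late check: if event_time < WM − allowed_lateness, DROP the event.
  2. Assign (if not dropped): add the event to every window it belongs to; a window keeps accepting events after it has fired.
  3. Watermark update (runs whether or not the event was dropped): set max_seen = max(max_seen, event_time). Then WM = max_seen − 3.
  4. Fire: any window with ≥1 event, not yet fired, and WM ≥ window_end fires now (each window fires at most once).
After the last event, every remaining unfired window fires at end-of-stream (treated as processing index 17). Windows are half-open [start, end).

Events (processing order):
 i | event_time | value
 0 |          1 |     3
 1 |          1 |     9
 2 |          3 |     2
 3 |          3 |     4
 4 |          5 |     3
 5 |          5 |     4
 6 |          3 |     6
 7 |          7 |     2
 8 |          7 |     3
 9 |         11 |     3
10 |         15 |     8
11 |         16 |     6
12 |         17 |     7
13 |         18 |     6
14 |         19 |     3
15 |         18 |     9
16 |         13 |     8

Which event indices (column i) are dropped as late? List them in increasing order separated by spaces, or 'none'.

i=0 t=1 v=3: → [1,5); WM=-2
i=1 t=1 v=9: → [1,5); WM=-2
i=2 t=3 v=2: → [1,7); WM=0
i=3 t=3 v=4: → [1,7); WM=0
i=4 t=5 v=3: → [1,9); WM=2
i=5 t=5 v=4: → [1,9); WM=2
i=6 t=3 v=6: → [1,9); WM=2
i=7 t=7 v=2: → [1,11); WM=4
i=8 t=7 v=3: → [1,11); WM=4
i=9 t=11 v=3: → [11,15); WM=8
i=10 t=15 v=8: → [15,19); WM=12
i=11 t=16 v=6: → [15,20); WM=13
i=12 t=17 v=7: → [15,21); WM=14
i=13 t=18 v=6: → [15,22); WM=15
i=14 t=19 v=3: → [15,23); WM=16
i=15 t=18 v=9: → [15,23); WM=16
i=16 t=13 v=8: DROP (t<16-2); WM=16

16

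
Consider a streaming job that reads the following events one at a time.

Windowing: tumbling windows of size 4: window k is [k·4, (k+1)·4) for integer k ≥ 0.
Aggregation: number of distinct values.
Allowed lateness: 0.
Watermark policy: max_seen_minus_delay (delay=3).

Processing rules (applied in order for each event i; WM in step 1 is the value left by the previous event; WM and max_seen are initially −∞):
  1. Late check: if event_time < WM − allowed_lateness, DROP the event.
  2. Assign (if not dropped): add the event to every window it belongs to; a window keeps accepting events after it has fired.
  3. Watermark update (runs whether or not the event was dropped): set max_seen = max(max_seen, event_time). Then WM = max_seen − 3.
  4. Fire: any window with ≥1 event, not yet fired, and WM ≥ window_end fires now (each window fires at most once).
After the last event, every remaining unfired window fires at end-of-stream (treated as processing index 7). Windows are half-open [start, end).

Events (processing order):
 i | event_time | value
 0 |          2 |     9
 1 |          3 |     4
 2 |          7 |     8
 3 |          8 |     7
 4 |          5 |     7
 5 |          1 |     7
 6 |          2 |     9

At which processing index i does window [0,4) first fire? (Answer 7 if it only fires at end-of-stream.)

2

i=0 t=2 v=9: → [0,4); WM=-1
i=1 t=3 v=4: → [0,4); WM=0
i=2 t=7 v=8: → [4,8); WM=4; [0,4) fires=2
i=3 t=8 v=7: → [8,12); WM=5
i=4 t=5 v=7: → [4,8); WM=5
i=5 t=1 v=7: DROP (t<5-0); WM=5
i=6 t=2 v=9: DROP (t<5-0); WM=5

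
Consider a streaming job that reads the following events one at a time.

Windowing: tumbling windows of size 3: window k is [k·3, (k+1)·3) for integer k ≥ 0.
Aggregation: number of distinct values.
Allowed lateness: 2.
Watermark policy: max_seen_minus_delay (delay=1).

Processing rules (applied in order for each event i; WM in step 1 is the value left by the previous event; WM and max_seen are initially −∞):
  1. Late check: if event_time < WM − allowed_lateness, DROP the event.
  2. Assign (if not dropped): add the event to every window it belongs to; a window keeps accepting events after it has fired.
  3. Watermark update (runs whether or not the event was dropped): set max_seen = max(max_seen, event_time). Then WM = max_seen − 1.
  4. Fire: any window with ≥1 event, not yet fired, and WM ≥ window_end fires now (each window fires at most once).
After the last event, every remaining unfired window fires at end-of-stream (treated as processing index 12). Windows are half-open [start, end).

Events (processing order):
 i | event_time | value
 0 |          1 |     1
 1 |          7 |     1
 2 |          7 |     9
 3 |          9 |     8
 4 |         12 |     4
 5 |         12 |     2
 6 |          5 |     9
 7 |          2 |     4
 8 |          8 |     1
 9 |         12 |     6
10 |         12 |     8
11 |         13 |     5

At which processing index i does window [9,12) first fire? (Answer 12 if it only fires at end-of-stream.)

i=0 t=1 v=1: → [0,3); WM=0
i=1 t=7 v=1: → [6,9); WM=6; [0,3) fires=1
i=2 t=7 v=9: → [6,9); WM=6
i=3 t=9 v=8: → [9,12); WM=8
i=4 t=12 v=4: → [12,15); WM=11; [6,9) fires=2
i=5 t=12 v=2: → [12,15); WM=11
i=6 t=5 v=9: DROP (t<11-2); WM=11
i=7 t=2 v=4: DROP (t<11-2); WM=11
i=8 t=8 v=1: DROP (t<11-2); WM=11
i=9 t=12 v=6: → [12,15); WM=11
i=10 t=12 v=8: → [12,15); WM=11
i=11 t=13 v=5: → [12,15); WM=12; [9,12) fires=1

11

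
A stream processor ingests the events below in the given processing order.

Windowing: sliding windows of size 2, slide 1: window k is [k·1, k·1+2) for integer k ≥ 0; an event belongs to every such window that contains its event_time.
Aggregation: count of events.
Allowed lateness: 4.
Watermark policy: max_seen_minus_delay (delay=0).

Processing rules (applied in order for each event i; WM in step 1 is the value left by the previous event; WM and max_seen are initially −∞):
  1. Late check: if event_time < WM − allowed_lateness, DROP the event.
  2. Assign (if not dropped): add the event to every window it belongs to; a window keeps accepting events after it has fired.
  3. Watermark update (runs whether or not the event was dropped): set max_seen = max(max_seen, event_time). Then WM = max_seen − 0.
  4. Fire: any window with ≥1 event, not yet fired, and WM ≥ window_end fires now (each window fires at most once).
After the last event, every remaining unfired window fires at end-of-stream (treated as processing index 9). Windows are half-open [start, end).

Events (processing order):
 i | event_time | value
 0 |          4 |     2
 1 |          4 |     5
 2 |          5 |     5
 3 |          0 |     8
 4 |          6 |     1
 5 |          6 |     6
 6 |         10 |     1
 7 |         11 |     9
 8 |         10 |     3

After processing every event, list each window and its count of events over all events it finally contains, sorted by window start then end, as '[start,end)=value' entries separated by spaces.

i=0 t=4 v=2: → [4,6),[3,5); WM=4
i=1 t=4 v=5: → [4,6),[3,5); WM=4
i=2 t=5 v=5: → [5,7),[4,6); WM=5; [3,5) fires=2
i=3 t=0 v=8: DROP (t<5-4); WM=5
i=4 t=6 v=1: → [6,8),[5,7); WM=6; [4,6) fires=3
i=5 t=6 v=6: → [6,8),[5,7); WM=6
i=6 t=10 v=1: → [10,12),[9,11); WM=10; [5,7) fires=3 [6,8) fires=2
i=7 t=11 v=9: → [11,13),[10,12); WM=11; [9,11) fires=1
i=8 t=10 v=3: → [10,12),[9,11); WM=11

[3,5)=2 [4,6)=3 [5,7)=3 [6,8)=2 [9,11)=2 [10,12)=3 [11,13)=1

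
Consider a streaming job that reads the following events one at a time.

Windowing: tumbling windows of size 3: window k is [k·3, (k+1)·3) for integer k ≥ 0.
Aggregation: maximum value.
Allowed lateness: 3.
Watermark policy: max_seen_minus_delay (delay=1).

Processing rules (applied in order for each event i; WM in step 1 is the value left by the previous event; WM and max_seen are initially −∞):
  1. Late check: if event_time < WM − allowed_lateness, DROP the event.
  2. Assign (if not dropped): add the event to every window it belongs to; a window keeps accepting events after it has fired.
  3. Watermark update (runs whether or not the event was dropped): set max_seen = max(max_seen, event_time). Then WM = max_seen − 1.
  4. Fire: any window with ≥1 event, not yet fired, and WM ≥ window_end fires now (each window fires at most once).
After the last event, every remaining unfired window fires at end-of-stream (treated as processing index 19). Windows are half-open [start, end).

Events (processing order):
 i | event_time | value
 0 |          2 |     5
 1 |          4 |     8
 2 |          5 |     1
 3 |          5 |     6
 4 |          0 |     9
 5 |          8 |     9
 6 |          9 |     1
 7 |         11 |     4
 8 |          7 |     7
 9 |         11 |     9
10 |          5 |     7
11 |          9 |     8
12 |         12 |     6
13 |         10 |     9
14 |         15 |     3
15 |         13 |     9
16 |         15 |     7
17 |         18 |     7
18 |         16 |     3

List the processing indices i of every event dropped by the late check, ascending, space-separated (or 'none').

i=0 t=2 v=5: → [0,3); WM=1
i=1 t=4 v=8: → [3,6); WM=3; [0,3) fires=5
i=2 t=5 v=1: → [3,6); WM=4
i=3 t=5 v=6: → [3,6); WM=4
i=4 t=0 v=9: DROP (t<4-3); WM=4
i=5 t=8 v=9: → [6,9); WM=7; [3,6) fires=8
i=6 t=9 v=1: → [9,12); WM=8
i=7 t=11 v=4: → [9,12); WM=10; [6,9) fires=9
i=8 t=7 v=7: → [6,9); WM=10
i=9 t=11 v=9: → [9,12); WM=10
i=10 t=5 v=7: DROP (t<10-3); WM=10
i=11 t=9 v=8: → [9,12); WM=10
i=12 t=12 v=6: → [12,15); WM=11
i=13 t=10 v=9: → [9,12); WM=11
i=14 t=15 v=3: → [15,18); WM=14; [9,12) fires=9
i=15 t=13 v=9: → [12,15); WM=14
i=16 t=15 v=7: → [15,18); WM=14
i=17 t=18 v=7: → [18,21); WM=17; [12,15) fires=9
i=18 t=16 v=3: → [15,18); WM=17

4 10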